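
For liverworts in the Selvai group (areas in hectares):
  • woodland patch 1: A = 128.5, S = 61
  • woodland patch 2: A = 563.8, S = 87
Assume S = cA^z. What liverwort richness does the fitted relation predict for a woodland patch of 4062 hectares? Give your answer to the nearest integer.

140

z = ln(87/61) / ln(563.8/128.5) = 0.3550 / 1.4788 = 0.2401
c = 61 / 128.5^0.2401 = 61 / 3.209 = 19.01
S₃ = 19.01 × 4062^0.2401 = 19.01 × 7.352 ≈ 139.8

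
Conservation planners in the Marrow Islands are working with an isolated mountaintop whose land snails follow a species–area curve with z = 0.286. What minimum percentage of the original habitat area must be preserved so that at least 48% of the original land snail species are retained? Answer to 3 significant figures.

Need (A_new/A_old)^0.286 = 0.48, so A_new/A_old = 0.48^(1/0.286) = 0.48^3.497
ln(A_new/A_old) = ln 0.48 / 0.286 = -0.7340 / 0.286 = -2.5663
A_new/A_old = e^-2.5663 ≈ 0.07682

7.68%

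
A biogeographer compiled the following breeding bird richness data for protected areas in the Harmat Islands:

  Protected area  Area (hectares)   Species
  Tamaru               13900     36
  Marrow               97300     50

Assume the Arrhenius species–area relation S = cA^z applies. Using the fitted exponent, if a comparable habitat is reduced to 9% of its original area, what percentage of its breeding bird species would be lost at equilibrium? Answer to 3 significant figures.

z = ln(50/36) / ln(97300/13900) = 0.3285 / 1.9459 = 0.1688
S_new/S_old = (A_new/A_old)^z = 0.09^0.1688 = exp(0.1688 × -2.4079) = 0.666
Fraction lost = 1 − 0.666 = 0.334

33.4%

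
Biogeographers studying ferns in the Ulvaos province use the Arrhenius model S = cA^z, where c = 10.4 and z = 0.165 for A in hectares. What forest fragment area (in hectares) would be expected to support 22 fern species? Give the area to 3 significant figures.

93.8 hectares

22 = 10.4 × A^0.165  ⇒  A^0.165 = 22/10.4 = 2.115
ln A = ln(2.115) / 0.165 = 0.7492 / 0.165 = 4.5408
A = e^4.5408 ≈ 93.77 hectares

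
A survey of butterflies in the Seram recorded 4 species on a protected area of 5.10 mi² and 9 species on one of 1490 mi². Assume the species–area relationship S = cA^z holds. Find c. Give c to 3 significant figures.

z = ln(S₂/S₁) / ln(A₂/A₁) = ln(9/4) / ln(1490/5.1) = 0.8109 / 5.6773 = 0.1428
c = S₁ / A₁^z = 4 / 5.1^0.1428 = 4 / 1.262 = 3.17

3.17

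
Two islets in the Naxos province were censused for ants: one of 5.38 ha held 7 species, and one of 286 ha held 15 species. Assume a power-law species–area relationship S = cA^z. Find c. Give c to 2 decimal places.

z = ln(S₂/S₁) / ln(A₂/A₁) = ln(15/7) / ln(286/5.38) = 0.7621 / 3.9733 = 0.1918
c = S₁ / A₁^z = 7 / 5.38^0.1918 = 7 / 1.381 = 5.069

5.07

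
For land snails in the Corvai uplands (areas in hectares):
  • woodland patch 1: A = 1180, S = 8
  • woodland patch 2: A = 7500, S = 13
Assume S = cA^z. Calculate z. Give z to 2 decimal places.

0.26

Taking logs: ln S = ln c + z ln A, so z = (ln S₂ − ln S₁)/(ln A₂ − ln A₁).
z = ln(13/8) / ln(7500/1180) = ln(1.625) / ln(6.356) = 0.4855 / 1.8494 = 0.2625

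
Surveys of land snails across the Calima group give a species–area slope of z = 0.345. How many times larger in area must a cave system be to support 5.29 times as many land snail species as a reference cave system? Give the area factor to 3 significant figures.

(A₂/A₁)^0.345 = 5.29, so A₂/A₁ = 5.29^(1/0.345) = 5.29^2.899
ln(A₂/A₁) = ln 5.29 / 0.345 = 1.6658 / 0.345 = 4.8285
A₂/A₁ = e^4.8285 ≈ 125

125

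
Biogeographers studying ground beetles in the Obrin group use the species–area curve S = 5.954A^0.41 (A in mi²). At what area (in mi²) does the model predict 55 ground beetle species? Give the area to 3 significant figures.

55 = 5.954 × A^0.41  ⇒  A^0.41 = 55/5.954 = 9.237
ln A = ln(9.237) / 0.41 = 2.2233 / 0.41 = 5.4226
A = e^5.4226 ≈ 226.5 mi²

226 mi²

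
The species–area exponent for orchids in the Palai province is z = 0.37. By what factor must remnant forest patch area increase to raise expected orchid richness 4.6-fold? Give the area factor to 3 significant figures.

61.8

(A₂/A₁)^0.37 = 4.6, so A₂/A₁ = 4.6^(1/0.37) = 4.6^2.703
ln(A₂/A₁) = ln 4.6 / 0.37 = 1.5261 / 0.37 = 4.1245
A₂/A₁ = e^4.1245 ≈ 61.84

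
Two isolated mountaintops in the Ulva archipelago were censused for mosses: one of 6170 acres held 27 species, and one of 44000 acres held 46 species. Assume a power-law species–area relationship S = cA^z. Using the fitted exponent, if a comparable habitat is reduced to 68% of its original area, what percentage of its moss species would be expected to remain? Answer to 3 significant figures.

z = ln(46/27) / ln(44000/6170) = 0.5328 / 1.9645 = 0.2712
S_new/S_old = (A_new/A_old)^z = 0.68^0.2712 = exp(0.2712 × -0.3857) = 0.9007

90.1%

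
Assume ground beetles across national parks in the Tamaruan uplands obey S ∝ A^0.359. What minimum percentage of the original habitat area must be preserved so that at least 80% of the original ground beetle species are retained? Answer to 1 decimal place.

53.7%

Need (A_new/A_old)^0.359 = 0.8, so A_new/A_old = 0.8^(1/0.359) = 0.8^2.786
ln(A_new/A_old) = ln 0.8 / 0.359 = -0.2231 / 0.359 = -0.6216
A_new/A_old = e^-0.6216 ≈ 0.5371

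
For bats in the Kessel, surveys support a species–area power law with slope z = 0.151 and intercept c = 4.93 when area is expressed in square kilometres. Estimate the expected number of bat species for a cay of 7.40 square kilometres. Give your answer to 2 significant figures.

S = 4.93 × 7.4^0.151
ln S = ln 4.93 + 0.151 × ln 7.4 = 1.5953 + 0.151 × 2.0015 = 1.8976
S = e^1.8976 ≈ 6.67

6.7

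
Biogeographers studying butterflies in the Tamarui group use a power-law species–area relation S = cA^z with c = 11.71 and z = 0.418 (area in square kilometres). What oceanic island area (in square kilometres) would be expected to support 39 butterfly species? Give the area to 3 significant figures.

17.8 square kilometres

39 = 11.71 × A^0.418  ⇒  A^0.418 = 39/11.71 = 3.33
ln A = ln(3.33) / 0.418 = 1.2031 / 0.418 = 2.8783
A = e^2.8783 ≈ 17.78 square kilometres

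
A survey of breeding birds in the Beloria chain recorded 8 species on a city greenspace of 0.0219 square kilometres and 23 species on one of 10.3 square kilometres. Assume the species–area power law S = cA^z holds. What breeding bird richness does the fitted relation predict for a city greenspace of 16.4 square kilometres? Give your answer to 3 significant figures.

24.9

z = ln(23/8) / ln(10.3/0.0219) = 1.0561 / 6.1534 = 0.1716
c = 8 / 0.0219^0.1716 = 8 / 0.519 = 15.41
S₃ = 15.41 × 16.4^0.1716 = 15.41 × 1.616 ≈ 24.91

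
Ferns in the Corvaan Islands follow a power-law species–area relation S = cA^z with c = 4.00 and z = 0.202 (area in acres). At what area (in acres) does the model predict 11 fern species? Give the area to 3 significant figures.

150 acres

11 = 4 × A^0.202  ⇒  A^0.202 = 11/4 = 2.75
ln A = ln(2.75) / 0.202 = 1.0116 / 0.202 = 5.0079
A = e^5.0079 ≈ 149.6 acres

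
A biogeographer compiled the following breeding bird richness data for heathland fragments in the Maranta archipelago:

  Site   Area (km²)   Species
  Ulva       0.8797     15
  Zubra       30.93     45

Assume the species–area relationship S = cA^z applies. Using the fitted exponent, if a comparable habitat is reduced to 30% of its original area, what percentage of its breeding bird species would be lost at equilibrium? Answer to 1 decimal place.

31.0%

z = ln(45/15) / ln(30.93/0.8797) = 1.0986 / 3.5599 = 0.3086
S_new/S_old = (A_new/A_old)^z = 0.3^0.3086 = exp(0.3086 × -1.2040) = 0.6897
Fraction lost = 1 − 0.6897 = 0.3103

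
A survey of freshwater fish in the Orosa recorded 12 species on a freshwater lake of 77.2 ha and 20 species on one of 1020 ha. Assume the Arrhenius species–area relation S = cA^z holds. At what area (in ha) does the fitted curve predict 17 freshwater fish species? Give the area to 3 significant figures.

449 ha

z = ln(20/12) / ln(1020/77.2) = 0.5108 / 2.5812 = 0.1979
c = 12 / 77.2^0.1979 = 12 / 2.364 = 5.077
A = (17/5.077)^(1/0.1979) ⇒ ln A = ln(3.348)/0.1979 = 6.1064
A = e^6.1064 ≈ 448.7 ha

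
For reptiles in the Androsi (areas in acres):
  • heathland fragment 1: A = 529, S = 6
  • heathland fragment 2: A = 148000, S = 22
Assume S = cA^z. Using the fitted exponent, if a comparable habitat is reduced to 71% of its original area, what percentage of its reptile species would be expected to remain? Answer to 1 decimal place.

z = ln(22/6) / ln(148000/529) = 1.2993 / 5.6340 = 0.2306
S_new/S_old = (A_new/A_old)^z = 0.71^0.2306 = exp(0.2306 × -0.3425) = 0.9241

92.4%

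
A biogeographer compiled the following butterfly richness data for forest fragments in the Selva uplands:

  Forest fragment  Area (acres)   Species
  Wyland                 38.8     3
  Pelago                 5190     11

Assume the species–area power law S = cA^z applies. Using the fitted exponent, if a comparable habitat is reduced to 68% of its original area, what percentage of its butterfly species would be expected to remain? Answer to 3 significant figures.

90.3%

z = ln(11/3) / ln(5190/38.8) = 1.2993 / 4.8961 = 0.2654
S_new/S_old = (A_new/A_old)^z = 0.68^0.2654 = exp(0.2654 × -0.3857) = 0.9027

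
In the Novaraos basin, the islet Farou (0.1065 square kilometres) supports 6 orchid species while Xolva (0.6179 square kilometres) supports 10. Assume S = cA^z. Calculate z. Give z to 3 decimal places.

0.291

Taking logs: ln S = ln c + z ln A, so z = (ln S₂ − ln S₁)/(ln A₂ − ln A₁).
z = ln(10/6) / ln(0.6179/0.1065) = ln(1.667) / ln(5.802) = 0.5108 / 1.7582 = 0.2905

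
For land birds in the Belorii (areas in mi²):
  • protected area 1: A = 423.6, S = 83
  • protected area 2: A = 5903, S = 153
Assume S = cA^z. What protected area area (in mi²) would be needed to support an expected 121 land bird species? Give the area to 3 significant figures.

2150 mi²

z = ln(153/83) / ln(5903/423.6) = 0.6116 / 2.6344 = 0.2322
c = 83 / 423.6^0.2322 = 83 / 4.073 = 20.38
A = (121/20.38)^(1/0.2322) ⇒ ln A = ln(5.937)/0.2322 = 7.6725
A = e^7.6725 ≈ 2148 mi²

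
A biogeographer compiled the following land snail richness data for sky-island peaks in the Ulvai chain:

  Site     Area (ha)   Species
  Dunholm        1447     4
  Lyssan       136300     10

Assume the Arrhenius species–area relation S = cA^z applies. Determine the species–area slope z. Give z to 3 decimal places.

Taking logs: ln S = ln c + z ln A, so z = (ln S₂ − ln S₁)/(ln A₂ − ln A₁).
z = ln(10/4) / ln(136300/1447) = ln(2.5) / ln(94.19) = 0.9163 / 4.5454 = 0.2016

0.202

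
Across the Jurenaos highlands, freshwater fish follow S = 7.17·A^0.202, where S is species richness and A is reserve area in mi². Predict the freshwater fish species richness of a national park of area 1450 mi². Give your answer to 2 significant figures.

31

S = 7.17 × 1450^0.202
ln S = ln 7.17 + 0.202 × ln 1450 = 1.9699 + 0.202 × 7.2793 = 3.4403
S = e^3.4403 ≈ 31.2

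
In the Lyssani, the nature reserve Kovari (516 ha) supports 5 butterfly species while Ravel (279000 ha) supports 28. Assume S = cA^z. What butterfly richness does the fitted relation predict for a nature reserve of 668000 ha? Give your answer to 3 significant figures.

z = ln(28/5) / ln(279000/516) = 1.7228 / 6.2929 = 0.2738
c = 5 / 516^0.2738 = 5 / 5.529 = 0.9044
S₃ = 0.9044 × 668000^0.2738 = 0.9044 × 39.32 ≈ 35.56

35.6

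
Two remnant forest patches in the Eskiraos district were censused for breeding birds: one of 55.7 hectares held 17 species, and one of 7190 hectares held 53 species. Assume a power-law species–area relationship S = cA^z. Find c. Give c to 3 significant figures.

z = ln(S₂/S₁) / ln(A₂/A₁) = ln(53/17) / ln(7190/55.7) = 1.1371 / 4.8605 = 0.2339
c = S₁ / A₁^z = 17 / 55.7^0.2339 = 17 / 2.561 = 6.638

6.64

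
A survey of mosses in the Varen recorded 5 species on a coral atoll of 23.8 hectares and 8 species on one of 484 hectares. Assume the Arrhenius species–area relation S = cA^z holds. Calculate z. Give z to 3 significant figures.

Taking logs: ln S = ln c + z ln A, so z = (ln S₂ − ln S₁)/(ln A₂ − ln A₁).
z = ln(8/5) / ln(484/23.8) = ln(1.6) / ln(20.34) = 0.4700 / 3.0124 = 0.1560

0.156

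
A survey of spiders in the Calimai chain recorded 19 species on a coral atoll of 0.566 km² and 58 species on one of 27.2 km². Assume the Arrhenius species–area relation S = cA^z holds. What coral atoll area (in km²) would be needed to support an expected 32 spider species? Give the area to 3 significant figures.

3.45 km²

z = ln(58/19) / ln(27.2/0.566) = 1.1160 / 3.8724 = 0.2882
c = 19 / 0.566^0.2882 = 19 / 0.8487 = 22.39
A = (32/22.39)^(1/0.2882) ⇒ ln A = ln(1.429)/0.2882 = 1.2397
A = e^1.2397 ≈ 3.454 km²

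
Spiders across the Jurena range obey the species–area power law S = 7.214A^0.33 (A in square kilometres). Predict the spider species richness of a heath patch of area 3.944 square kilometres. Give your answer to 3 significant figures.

11.3

S = 7.214 × 3.944^0.33
ln S = ln 7.214 + 0.33 × ln 3.944 = 1.9760 + 0.33 × 1.3722 = 2.4288
S = e^2.4288 ≈ 11.35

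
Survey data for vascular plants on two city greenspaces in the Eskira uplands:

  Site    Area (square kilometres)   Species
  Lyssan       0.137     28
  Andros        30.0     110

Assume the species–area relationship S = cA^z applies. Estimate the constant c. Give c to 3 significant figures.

46.4

z = ln(S₂/S₁) / ln(A₂/A₁) = ln(110/28) / ln(30/0.137) = 1.3683 / 5.3890 = 0.2539
c = S₁ / A₁^z = 28 / 0.137^0.2539 = 28 / 0.6037 = 46.38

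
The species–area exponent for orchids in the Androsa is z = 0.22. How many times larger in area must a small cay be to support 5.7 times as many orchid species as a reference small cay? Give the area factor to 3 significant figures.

(A₂/A₁)^0.22 = 5.7, so A₂/A₁ = 5.7^(1/0.22) = 5.7^4.545
ln(A₂/A₁) = ln 5.7 / 0.22 = 1.7405 / 0.22 = 7.9112
A₂/A₁ = e^7.9112 ≈ 2728

2730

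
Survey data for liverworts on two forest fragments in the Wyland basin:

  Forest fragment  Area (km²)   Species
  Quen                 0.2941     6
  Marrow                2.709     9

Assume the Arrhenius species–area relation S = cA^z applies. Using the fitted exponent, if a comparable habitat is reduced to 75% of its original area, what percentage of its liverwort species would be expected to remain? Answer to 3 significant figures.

z = ln(9/6) / ln(2.709/0.2941) = 0.4055 / 2.2204 = 0.1826
S_new/S_old = (A_new/A_old)^z = 0.75^0.1826 = exp(0.1826 × -0.2877) = 0.9488

94.9%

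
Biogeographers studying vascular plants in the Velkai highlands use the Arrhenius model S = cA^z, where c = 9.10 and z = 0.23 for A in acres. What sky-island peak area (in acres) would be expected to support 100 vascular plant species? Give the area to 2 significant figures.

34000 acres

100 = 9.1 × A^0.23  ⇒  A^0.23 = 100/9.1 = 10.99
ln A = ln(10.99) / 0.23 = 2.3969 / 0.23 = 10.4213
A = e^10.4213 ≈ 33567 acres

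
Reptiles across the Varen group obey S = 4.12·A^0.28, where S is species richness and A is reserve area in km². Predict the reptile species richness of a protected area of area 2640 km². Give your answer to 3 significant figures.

S = 4.12 × 2640^0.28
ln S = ln 4.12 + 0.28 × ln 2640 = 1.4159 + 0.28 × 7.8785 = 3.6218
S = e^3.6218 ≈ 37.41

37.4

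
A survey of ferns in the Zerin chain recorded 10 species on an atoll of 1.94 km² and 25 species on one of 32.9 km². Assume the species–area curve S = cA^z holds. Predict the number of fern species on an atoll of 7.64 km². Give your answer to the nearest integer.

z = ln(25/10) / ln(32.9/1.94) = 0.9163 / 2.8308 = 0.3237
c = 10 / 1.94^0.3237 = 10 / 1.239 = 8.069
S₃ = 8.069 × 7.64^0.3237 = 8.069 × 1.931 ≈ 15.58

16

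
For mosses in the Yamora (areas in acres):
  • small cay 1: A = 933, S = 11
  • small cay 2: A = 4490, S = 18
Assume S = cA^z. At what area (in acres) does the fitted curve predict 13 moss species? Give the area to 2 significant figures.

1600 acres

z = ln(18/11) / ln(4490/933) = 0.4925 / 1.5712 = 0.3134
c = 11 / 933^0.3134 = 11 / 8.529 = 1.29
A = (13/1.29)^(1/0.3134) ⇒ ln A = ln(10.08)/0.3134 = 7.3714
A = e^7.3714 ≈ 1590 acres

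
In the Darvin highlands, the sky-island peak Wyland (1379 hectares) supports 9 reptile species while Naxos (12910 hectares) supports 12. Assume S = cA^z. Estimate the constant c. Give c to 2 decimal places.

3.55

z = ln(S₂/S₁) / ln(A₂/A₁) = ln(12/9) / ln(12910/1379) = 0.2877 / 2.2366 = 0.1286
c = S₁ / A₁^z = 9 / 1379^0.1286 = 9 / 2.534 = 3.552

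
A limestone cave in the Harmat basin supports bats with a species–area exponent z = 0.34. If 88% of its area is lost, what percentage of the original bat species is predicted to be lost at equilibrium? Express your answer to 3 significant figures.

51.4%

S_new/S_old = (A_new/A_old)^z = 0.12^0.34
= exp(0.34 × ln 0.12) = exp(0.34 × -2.1203) = exp(-0.7209) ≈ 0.4863
Fraction lost = 1 − 0.4863 = 0.5137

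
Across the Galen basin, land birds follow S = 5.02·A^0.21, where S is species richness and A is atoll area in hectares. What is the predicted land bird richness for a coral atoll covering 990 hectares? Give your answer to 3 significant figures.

S = 5.02 × 990^0.21 = 5.02 × 4.257 ≈ 21.37

21.4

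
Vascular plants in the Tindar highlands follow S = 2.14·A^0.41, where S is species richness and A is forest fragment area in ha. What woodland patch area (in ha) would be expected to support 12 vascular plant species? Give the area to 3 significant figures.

12 = 2.14 × A^0.41  ⇒  A^0.41 = 12/2.14 = 5.607
ln A = ln(5.607) / 0.41 = 1.7241 / 0.41 = 4.2051
A = e^4.2051 ≈ 67.03 ha

67.0 ha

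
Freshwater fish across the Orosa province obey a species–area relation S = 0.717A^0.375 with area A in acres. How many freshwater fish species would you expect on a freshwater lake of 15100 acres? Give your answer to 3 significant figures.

26.5

S = 0.717 × 15100^0.375 = 0.717 × 36.91 ≈ 26.46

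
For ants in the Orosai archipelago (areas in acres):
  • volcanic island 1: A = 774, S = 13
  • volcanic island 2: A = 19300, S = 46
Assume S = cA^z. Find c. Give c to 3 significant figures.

z = ln(S₂/S₁) / ln(A₂/A₁) = ln(46/13) / ln(19300/774) = 1.2637 / 3.2163 = 0.3929
c = S₁ / A₁^z = 13 / 774^0.3929 = 13 / 13.65 = 0.9527

0.953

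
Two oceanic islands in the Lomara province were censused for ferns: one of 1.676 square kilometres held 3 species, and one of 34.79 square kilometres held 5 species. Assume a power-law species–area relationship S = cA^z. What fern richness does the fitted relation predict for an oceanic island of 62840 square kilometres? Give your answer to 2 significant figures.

z = ln(5/3) / ln(34.79/1.676) = 0.5108 / 3.0329 = 0.1684
c = 3 / 1.676^0.1684 = 3 / 1.091 = 2.75
S₃ = 2.75 × 62840^0.1684 = 2.75 × 6.429 ≈ 17.68

18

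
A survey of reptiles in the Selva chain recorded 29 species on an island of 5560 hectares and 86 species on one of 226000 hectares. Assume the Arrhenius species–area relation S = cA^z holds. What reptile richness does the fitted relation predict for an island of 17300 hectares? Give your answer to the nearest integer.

z = ln(86/29) / ln(226000/5560) = 1.0871 / 3.7049 = 0.2934
c = 29 / 5560^0.2934 = 29 / 12.56 = 2.31
S₃ = 2.31 × 17300^0.2934 = 2.31 × 17.52 ≈ 40.46

40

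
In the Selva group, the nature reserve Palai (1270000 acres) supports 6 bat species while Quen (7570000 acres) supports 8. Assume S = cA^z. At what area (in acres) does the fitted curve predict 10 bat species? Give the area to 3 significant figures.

z = ln(8/6) / ln(7570000/1270000) = 0.2877 / 1.7852 = 0.1612
c = 6 / 1270000^0.1612 = 6 / 9.63 = 0.623
A = (10/0.623)^(1/0.1612) ⇒ ln A = ln(16.05)/0.1612 = 17.2244
A = e^17.2244 ≈ 30231465 acres

30200000 acres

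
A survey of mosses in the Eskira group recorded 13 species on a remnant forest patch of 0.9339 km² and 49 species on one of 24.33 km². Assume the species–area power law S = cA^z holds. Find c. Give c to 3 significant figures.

13.4

z = ln(S₂/S₁) / ln(A₂/A₁) = ln(49/13) / ln(24.33/0.9339) = 1.3269 / 3.2601 = 0.4070
c = S₁ / A₁^z = 13 / 0.9339^0.4070 = 13 / 0.9726 = 13.37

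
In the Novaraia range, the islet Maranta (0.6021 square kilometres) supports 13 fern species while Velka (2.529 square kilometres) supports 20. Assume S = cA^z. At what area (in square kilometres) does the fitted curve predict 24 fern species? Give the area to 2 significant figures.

z = ln(20/13) / ln(2.529/0.6021) = 0.4308 / 1.4352 = 0.3002
c = 13 / 0.6021^0.3002 = 13 / 0.8587 = 15.14
A = (24/15.14)^(1/0.3002) ⇒ ln A = ln(1.585)/0.3002 = 1.5352
A = e^1.5352 ≈ 4.642 square kilometres

4.6 square kilometres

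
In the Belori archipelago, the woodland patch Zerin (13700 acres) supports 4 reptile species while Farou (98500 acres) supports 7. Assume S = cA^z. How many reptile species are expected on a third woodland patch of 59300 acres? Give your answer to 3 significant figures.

6.06

z = ln(7/4) / ln(98500/13700) = 0.5596 / 1.9727 = 0.2837
c = 4 / 13700^0.2837 = 4 / 14.91 = 0.2682
S₃ = 0.2682 × 59300^0.2837 = 0.2682 × 22.6 ≈ 6.061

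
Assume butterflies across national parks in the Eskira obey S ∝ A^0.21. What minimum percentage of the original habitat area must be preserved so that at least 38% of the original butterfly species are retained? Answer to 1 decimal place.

Need (A_new/A_old)^0.21 = 0.38, so A_new/A_old = 0.38^(1/0.21) = 0.38^4.762
ln(A_new/A_old) = ln 0.38 / 0.21 = -0.9676 / 0.21 = -4.6075
A_new/A_old = e^-4.6075 ≈ 0.009976

1.0%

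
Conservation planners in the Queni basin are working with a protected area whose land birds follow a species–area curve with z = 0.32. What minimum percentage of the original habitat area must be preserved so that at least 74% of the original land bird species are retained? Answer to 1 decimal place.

Need (A_new/A_old)^0.32 = 0.74, so A_new/A_old = 0.74^(1/0.32) = 0.74^3.125
ln(A_new/A_old) = ln 0.74 / 0.32 = -0.3011 / 0.32 = -0.9410
A_new/A_old = e^-0.9410 ≈ 0.3903

39.0%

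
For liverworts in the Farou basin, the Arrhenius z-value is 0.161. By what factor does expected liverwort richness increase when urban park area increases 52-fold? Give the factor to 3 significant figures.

1.89

S₂/S₁ = (A₂/A₁)^z = 52^0.161
ln(S₂/S₁) = 0.161 × ln 52 = 0.161 × 3.9512 = 0.6362
S₂/S₁ = e^0.6362 ≈ 1.889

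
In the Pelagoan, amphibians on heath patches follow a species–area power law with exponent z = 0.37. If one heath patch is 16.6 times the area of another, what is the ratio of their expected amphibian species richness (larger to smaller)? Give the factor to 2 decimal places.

2.83

S₂/S₁ = (A₂/A₁)^z = 16.6^0.37
ln(S₂/S₁) = 0.37 × ln 16.6 = 0.37 × 2.8094 = 1.0395
S₂/S₁ = e^1.0395 ≈ 2.828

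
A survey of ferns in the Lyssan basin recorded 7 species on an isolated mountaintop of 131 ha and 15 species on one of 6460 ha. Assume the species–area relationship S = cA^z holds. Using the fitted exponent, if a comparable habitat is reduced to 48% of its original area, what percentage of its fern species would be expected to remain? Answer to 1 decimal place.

z = ln(15/7) / ln(6460/131) = 0.7621 / 3.8982 = 0.1955
S_new/S_old = (A_new/A_old)^z = 0.48^0.1955 = exp(0.1955 × -0.7340) = 0.8663

86.6%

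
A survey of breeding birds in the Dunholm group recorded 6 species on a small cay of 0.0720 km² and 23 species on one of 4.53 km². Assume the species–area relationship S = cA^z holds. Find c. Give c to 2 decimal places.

z = ln(S₂/S₁) / ln(A₂/A₁) = ln(23/6) / ln(4.53/0.072) = 1.3437 / 4.1418 = 0.3244
c = S₁ / A₁^z = 6 / 0.072^0.3244 = 6 / 0.4259 = 14.09

14.09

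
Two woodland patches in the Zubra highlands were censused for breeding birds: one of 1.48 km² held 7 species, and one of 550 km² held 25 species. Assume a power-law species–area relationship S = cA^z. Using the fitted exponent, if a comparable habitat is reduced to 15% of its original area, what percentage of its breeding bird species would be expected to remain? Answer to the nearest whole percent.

66%

z = ln(25/7) / ln(550/1.48) = 1.2730 / 5.9179 = 0.2151
S_new/S_old = (A_new/A_old)^z = 0.15^0.2151 = exp(0.2151 × -1.8971) = 0.6649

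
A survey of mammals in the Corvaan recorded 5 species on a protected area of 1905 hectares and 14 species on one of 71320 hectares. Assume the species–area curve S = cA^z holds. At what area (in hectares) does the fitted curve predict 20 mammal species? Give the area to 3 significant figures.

250000 hectares

z = ln(14/5) / ln(71320/1905) = 1.0296 / 3.6227 = 0.2842
c = 5 / 1905^0.2842 = 5 / 8.554 = 0.5845
A = (20/0.5845)^(1/0.2842) ⇒ ln A = ln(34.22)/0.2842 = 12.4299
A = e^12.4299 ≈ 250167 hectares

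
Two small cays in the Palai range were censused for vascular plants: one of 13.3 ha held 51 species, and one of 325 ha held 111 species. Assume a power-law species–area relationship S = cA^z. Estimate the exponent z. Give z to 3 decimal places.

0.243

Taking logs: ln S = ln c + z ln A, so z = (ln S₂ − ln S₁)/(ln A₂ − ln A₁).
z = ln(111/51) / ln(325/13.3) = ln(2.176) / ln(24.44) = 0.7777 / 3.1961 = 0.2433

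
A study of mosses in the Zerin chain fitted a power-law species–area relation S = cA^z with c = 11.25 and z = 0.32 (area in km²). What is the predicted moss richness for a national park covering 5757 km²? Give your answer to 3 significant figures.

S = 11.25 × 5757^0.32
ln S = ln 11.25 + 0.32 × ln 5757 = 2.4204 + 0.32 × 8.6582 = 5.1910
S = e^5.1910 ≈ 179.6

180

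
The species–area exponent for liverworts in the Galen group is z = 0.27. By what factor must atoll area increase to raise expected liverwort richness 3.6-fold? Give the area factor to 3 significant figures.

(A₂/A₁)^0.27 = 3.6, so A₂/A₁ = 3.6^(1/0.27) = 3.6^3.704
ln(A₂/A₁) = ln 3.6 / 0.27 = 1.2809 / 0.27 = 4.7442
A₂/A₁ = e^4.7442 ≈ 114.9

115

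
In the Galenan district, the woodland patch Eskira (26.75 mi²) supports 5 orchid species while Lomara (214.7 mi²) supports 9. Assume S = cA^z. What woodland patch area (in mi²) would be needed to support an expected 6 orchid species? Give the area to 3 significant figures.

51.0 mi²

z = ln(9/5) / ln(214.7/26.75) = 0.5878 / 2.0827 = 0.2822
c = 5 / 26.75^0.2822 = 5 / 2.528 = 1.978
A = (6/1.978)^(1/0.2822) ⇒ ln A = ln(3.034)/0.2822 = 3.9326
A = e^3.9326 ≈ 51.04 mi²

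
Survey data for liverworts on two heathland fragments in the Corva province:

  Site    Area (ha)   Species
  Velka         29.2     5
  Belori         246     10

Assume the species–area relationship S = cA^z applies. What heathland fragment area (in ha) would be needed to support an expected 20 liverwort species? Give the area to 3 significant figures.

z = ln(10/5) / ln(246/29.2) = 0.6931 / 2.1312 = 0.3252
c = 5 / 29.2^0.3252 = 5 / 2.996 = 1.669
A = (20/1.669)^(1/0.3252) ⇒ ln A = ln(11.99)/0.3252 = 7.6365
A = e^7.6365 ≈ 2072 ha

2070 ha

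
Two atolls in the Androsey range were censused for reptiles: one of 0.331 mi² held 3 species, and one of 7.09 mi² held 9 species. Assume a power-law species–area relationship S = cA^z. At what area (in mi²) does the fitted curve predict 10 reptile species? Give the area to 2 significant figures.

9.5 mi²

z = ln(9/3) / ln(7.09/0.331) = 1.0986 / 3.0643 = 0.3585
c = 3 / 0.331^0.3585 = 3 / 0.6727 = 4.459
A = (10/4.459)^(1/0.3585) ⇒ ln A = ln(2.242)/0.3585 = 2.2526
A = e^2.2526 ≈ 9.512 mi²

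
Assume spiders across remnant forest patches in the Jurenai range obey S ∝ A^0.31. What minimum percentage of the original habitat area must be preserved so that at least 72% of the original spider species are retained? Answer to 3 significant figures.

Need (A_new/A_old)^0.31 = 0.72, so A_new/A_old = 0.72^(1/0.31) = 0.72^3.226
ln(A_new/A_old) = ln 0.72 / 0.31 = -0.3285 / 0.31 = -1.0597
A_new/A_old = e^-1.0597 ≈ 0.3466

34.7%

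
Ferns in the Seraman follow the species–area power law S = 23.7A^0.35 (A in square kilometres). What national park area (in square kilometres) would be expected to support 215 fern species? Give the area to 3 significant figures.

545 square kilometres

215 = 23.7 × A^0.35  ⇒  A^0.35 = 215/23.7 = 9.072
ln A = ln(9.072) / 0.35 = 2.2052 / 0.35 = 6.3005
A = e^6.3005 ≈ 544.8 square kilometres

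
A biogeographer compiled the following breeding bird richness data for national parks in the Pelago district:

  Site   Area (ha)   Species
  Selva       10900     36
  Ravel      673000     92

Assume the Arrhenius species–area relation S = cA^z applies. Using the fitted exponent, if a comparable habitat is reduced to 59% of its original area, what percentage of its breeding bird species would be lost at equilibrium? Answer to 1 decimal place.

11.3%

z = ln(92/36) / ln(673000/10900) = 0.9383 / 4.1230 = 0.2276
S_new/S_old = (A_new/A_old)^z = 0.59^0.2276 = exp(0.2276 × -0.5276) = 0.8869
Fraction lost = 1 − 0.8869 = 0.1131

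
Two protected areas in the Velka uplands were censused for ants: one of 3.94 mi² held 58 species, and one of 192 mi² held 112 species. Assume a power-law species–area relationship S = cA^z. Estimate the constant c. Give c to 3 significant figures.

46.0

z = ln(S₂/S₁) / ln(A₂/A₁) = ln(112/58) / ln(192/3.94) = 0.6581 / 3.8863 = 0.1693
c = S₁ / A₁^z = 58 / 3.94^0.1693 = 58 / 1.261 = 45.98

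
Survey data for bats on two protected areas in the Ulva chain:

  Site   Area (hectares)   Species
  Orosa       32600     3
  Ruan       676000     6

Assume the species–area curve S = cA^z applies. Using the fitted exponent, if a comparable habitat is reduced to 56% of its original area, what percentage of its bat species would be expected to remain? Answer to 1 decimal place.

z = ln(6/3) / ln(676000/32600) = 0.6931 / 3.0319 = 0.2286
S_new/S_old = (A_new/A_old)^z = 0.56^0.2286 = exp(0.2286 × -0.5798) = 0.8759

87.6%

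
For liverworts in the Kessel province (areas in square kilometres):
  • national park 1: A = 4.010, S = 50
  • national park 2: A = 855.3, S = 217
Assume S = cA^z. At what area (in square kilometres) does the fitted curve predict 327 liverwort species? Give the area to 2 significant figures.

3800 square kilometres

z = ln(217/50) / ln(855.3/4.01) = 1.4679 / 5.3627 = 0.2737
c = 50 / 4.01^0.2737 = 50 / 1.462 = 34.19
A = (327/34.19)^(1/0.2737) ⇒ ln A = ln(9.565)/0.2737 = 8.2496
A = e^8.2496 ≈ 3826 square kilometres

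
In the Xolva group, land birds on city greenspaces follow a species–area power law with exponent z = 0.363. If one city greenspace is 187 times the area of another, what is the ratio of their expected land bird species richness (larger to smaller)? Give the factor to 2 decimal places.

6.68

S₂/S₁ = (A₂/A₁)^z = 187^0.363
ln(S₂/S₁) = 0.363 × ln 187 = 0.363 × 5.2311 = 1.8989
S₂/S₁ = e^1.8989 ≈ 6.678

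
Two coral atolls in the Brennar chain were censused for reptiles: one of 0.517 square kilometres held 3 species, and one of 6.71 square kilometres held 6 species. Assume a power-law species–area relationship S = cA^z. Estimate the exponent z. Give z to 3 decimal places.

0.270

Taking logs: ln S = ln c + z ln A, so z = (ln S₂ − ln S₁)/(ln A₂ − ln A₁).
z = ln(6/3) / ln(6.71/0.517) = ln(2) / ln(12.98) = 0.6931 / 2.5633 = 0.2704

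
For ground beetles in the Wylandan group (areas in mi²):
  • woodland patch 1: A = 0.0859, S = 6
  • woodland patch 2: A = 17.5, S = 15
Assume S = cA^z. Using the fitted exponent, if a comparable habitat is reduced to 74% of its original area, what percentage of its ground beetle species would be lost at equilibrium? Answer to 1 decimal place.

z = ln(15/6) / ln(17.5/0.0859) = 0.9163 / 5.3168 = 0.1723
S_new/S_old = (A_new/A_old)^z = 0.74^0.1723 = exp(0.1723 × -0.3011) = 0.9494
Fraction lost = 1 − 0.9494 = 0.05057

5.1%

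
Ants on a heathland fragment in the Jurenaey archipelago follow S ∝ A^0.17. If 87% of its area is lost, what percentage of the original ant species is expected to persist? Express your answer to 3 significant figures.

S_new/S_old = (A_new/A_old)^z = 0.13^0.17
= exp(0.17 × ln 0.13) = exp(0.17 × -2.0402) = exp(-0.3468) ≈ 0.7069

70.7%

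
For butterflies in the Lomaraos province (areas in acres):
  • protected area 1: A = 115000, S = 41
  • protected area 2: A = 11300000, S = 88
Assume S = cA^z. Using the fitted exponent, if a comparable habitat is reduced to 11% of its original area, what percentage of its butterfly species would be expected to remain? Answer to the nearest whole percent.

z = ln(88/41) / ln(11300000/115000) = 0.7638 / 4.5876 = 0.1665
S_new/S_old = (A_new/A_old)^z = 0.11^0.1665 = exp(0.1665 × -2.2073) = 0.6925

69%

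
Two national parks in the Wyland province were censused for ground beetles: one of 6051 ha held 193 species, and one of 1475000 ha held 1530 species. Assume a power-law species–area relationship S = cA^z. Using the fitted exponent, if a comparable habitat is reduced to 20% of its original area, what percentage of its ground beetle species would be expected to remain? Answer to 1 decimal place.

54.5%

z = ln(1530/193) / ln(1475000/6051) = 2.0703 / 5.4962 = 0.3767
S_new/S_old = (A_new/A_old)^z = 0.2^0.3767 = exp(0.3767 × -1.6094) = 0.5454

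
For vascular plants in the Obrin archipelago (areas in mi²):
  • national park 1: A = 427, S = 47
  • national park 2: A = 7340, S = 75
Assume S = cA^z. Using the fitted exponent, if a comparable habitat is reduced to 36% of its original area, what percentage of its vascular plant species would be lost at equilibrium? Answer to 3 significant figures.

z = ln(75/47) / ln(7340/427) = 0.4673 / 2.8443 = 0.1643
S_new/S_old = (A_new/A_old)^z = 0.36^0.1643 = exp(0.1643 × -1.0217) = 0.8455
Fraction lost = 1 − 0.8455 = 0.1545

15.5%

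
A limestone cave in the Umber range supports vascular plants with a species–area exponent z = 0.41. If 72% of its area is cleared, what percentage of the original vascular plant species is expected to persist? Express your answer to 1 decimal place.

59.3%

S_new/S_old = (A_new/A_old)^z = 0.28^0.41
= exp(0.41 × ln 0.28) = exp(0.41 × -1.2730) = exp(-0.5219) ≈ 0.5934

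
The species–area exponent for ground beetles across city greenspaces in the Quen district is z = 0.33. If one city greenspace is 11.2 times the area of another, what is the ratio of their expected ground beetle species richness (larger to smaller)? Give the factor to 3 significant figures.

2.22

S₂/S₁ = (A₂/A₁)^z = 11.2^0.33
ln(S₂/S₁) = 0.33 × ln 11.2 = 0.33 × 2.4159 = 0.7973
S₂/S₁ = e^0.7973 ≈ 2.219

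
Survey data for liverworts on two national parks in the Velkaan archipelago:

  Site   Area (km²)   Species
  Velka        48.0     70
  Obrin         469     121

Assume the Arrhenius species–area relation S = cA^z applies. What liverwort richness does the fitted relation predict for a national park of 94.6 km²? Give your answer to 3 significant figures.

82.4

z = ln(121/70) / ln(469/48) = 0.5473 / 2.2794 = 0.2401
c = 70 / 48^0.2401 = 70 / 2.533 = 27.63
S₃ = 27.63 × 94.6^0.2401 = 27.63 × 2.981 ≈ 82.38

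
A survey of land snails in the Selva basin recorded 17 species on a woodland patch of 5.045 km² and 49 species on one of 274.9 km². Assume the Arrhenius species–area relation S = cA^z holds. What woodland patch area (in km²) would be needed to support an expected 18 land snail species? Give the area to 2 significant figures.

z = ln(49/17) / ln(274.9/5.045) = 1.0586 / 3.9980 = 0.2648
c = 17 / 5.045^0.2648 = 17 / 1.535 = 11.07
A = (18/11.07)^(1/0.2648) ⇒ ln A = ln(1.625)/0.2648 = 1.8343
A = e^1.8343 ≈ 6.261 km²

6.3 km²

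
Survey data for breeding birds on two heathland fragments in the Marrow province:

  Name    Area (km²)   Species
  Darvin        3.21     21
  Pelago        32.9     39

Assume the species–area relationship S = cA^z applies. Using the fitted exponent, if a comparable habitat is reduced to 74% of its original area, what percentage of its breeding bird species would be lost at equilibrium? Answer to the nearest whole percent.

8%

z = ln(39/21) / ln(32.9/3.21) = 0.6190 / 2.3272 = 0.2660
S_new/S_old = (A_new/A_old)^z = 0.74^0.2660 = exp(0.2660 × -0.3011) = 0.923
Fraction lost = 1 − 0.923 = 0.07697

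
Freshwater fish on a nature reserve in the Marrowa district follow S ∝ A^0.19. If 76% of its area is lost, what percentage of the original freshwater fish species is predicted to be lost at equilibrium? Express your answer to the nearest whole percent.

S_new/S_old = (A_new/A_old)^z = 0.24^0.19
= exp(0.19 × ln 0.24) = exp(0.19 × -1.4271) = exp(-0.2712) ≈ 0.7625
Fraction lost = 1 − 0.7625 = 0.2375

24%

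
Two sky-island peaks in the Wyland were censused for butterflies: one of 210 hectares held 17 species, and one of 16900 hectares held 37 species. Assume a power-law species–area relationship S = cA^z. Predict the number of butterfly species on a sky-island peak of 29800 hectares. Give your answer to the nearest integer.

41

z = ln(37/17) / ln(16900/210) = 0.7777 / 4.3880 = 0.1772
c = 17 / 210^0.1772 = 17 / 2.58 = 6.59
S₃ = 6.59 × 29800^0.1772 = 6.59 × 6.209 ≈ 40.91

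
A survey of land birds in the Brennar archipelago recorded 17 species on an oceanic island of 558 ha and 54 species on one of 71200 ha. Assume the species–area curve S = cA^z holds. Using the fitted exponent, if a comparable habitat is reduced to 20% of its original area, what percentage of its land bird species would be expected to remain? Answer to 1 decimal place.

68.1%

z = ln(54/17) / ln(71200/558) = 1.1558 / 4.8489 = 0.2384
S_new/S_old = (A_new/A_old)^z = 0.2^0.2384 = exp(0.2384 × -1.6094) = 0.6814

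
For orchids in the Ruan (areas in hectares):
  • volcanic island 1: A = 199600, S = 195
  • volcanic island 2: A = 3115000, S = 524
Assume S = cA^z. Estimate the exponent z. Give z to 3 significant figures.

Taking logs: ln S = ln c + z ln A, so z = (ln S₂ − ln S₁)/(ln A₂ − ln A₁).
z = ln(524/195) / ln(3115000/199600) = ln(2.687) / ln(15.61) = 0.9885 / 2.7477 = 0.3598

0.360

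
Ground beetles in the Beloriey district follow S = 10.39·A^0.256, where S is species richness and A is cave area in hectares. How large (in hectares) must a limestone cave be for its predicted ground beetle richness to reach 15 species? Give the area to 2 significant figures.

4.2 hectares

15 = 10.39 × A^0.256  ⇒  A^0.256 = 15/10.39 = 1.444
ln A = ln(1.444) / 0.256 = 0.3672 / 0.256 = 1.4344
A = e^1.4344 ≈ 4.197 hectares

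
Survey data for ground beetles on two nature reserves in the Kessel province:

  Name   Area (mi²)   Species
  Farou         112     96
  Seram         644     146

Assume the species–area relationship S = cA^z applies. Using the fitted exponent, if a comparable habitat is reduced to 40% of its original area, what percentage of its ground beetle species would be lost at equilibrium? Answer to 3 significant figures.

19.7%

z = ln(146/96) / ln(644/112) = 0.4193 / 1.7492 = 0.2397
S_new/S_old = (A_new/A_old)^z = 0.4^0.2397 = exp(0.2397 × -0.9163) = 0.8028
Fraction lost = 1 − 0.8028 = 0.1972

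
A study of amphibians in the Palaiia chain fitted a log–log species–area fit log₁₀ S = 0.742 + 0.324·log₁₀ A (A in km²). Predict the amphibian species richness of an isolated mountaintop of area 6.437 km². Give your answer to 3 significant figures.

10.1

S = 5.521 × 6.437^0.324
ln S = ln 5.521 + 0.324 × ln 6.437 = 1.7085 + 0.324 × 1.8621 = 2.3118
S = e^2.3118 ≈ 10.09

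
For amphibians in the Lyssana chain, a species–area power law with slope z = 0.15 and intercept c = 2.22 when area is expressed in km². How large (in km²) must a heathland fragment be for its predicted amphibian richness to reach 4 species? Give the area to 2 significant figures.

4 = 2.22 × A^0.15  ⇒  A^0.15 = 4/2.22 = 1.802
ln A = ln(1.802) / 0.15 = 0.5888 / 0.15 = 3.9252
A = e^3.9252 ≈ 50.67 km²

51 km²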